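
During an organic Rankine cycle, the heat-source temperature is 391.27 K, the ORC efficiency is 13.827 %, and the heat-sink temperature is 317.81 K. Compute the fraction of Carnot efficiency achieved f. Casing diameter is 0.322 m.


f = (eta_orc/100) / (1 - Tc/Th)
f = (13.827/100) / (1 - 317.81/391.27)
f = 0.73647


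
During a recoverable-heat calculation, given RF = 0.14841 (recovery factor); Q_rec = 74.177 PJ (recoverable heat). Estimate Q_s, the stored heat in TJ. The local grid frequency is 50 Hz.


Q_s = Q_rec / RF
Q_s = 74.177 / 0.14841
Q_s = 499.8113 PJ
Convert: 499.8113 PJ * 1000.0 = 4.9981e+05 TJ
Q_s = 4.9981e+05 TJ


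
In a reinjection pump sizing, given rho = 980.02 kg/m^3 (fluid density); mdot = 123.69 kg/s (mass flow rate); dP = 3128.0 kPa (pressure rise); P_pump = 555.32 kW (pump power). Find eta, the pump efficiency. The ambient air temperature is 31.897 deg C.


eta = mdot * dP / (rho * P_pump)
eta = 123.69 * 3128.0 / (980.02 * 555.32)
eta = 0.71092


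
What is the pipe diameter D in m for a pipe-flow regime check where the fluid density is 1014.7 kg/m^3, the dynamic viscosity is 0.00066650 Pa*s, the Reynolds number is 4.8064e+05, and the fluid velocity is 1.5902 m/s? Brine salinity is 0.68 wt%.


D = Re * mu / (rho * vel)
D = 4.8064e+05 * 0.00066650 / (1014.7 * 1.5902)
D = 0.19853 m


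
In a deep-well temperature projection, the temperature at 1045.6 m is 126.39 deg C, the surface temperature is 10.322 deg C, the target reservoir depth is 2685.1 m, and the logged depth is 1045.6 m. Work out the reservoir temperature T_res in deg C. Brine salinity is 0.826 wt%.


Step 1: grad = (T_d1 - T_surf)/d1 * 1000 = (126.39 - 10.322)/1045.6 * 1000 = 111.0061 deg C/km
Step 2: T_res = T_surf + grad*d2/1000 = 10.322 + 111.0061*2685.1/1000 = 308.38 deg C
T_res = 308.38 deg C


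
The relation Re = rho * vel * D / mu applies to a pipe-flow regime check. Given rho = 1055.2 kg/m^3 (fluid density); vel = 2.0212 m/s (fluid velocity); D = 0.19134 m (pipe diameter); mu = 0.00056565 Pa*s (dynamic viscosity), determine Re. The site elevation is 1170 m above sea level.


Re = rho * vel * D / mu
Re = 1055.2 * 2.0212 * 0.19134 / 0.00056565
Re = 7.2144e+05


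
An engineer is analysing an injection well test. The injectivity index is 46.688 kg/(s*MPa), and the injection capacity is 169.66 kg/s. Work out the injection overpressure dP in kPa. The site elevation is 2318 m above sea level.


dP = mdot * 1000 / II
dP = 169.66 * 1000 / 46.688
dP = 3633.9 kPa


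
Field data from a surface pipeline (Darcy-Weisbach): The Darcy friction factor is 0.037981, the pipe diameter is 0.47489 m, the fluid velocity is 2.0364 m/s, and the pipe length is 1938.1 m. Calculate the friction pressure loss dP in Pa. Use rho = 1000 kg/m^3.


dP = f * (L/D) * (rho*vel^2/2) / 1000
dP = 0.037981 * (1938.1/0.47489) * (1000*2.0364^2/2) / 1000
dP = 321.3999 kPa
Convert: 321.3999 kPa * 1000.0 = 3.2140e+05 Pa
dP = 3.2140e+05 Pa


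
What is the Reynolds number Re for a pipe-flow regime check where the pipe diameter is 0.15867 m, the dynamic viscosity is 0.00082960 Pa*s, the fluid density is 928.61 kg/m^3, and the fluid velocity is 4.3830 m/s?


Re = rho * vel * D / mu
Re = 928.61 * 4.3830 * 0.15867 / 0.00082960
Re = 7.7845e+05


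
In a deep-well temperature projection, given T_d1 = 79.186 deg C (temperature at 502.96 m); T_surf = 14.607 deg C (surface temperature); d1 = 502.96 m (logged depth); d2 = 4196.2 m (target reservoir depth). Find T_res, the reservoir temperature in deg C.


Step 1: grad = (T_d1 - T_surf)/d1 * 1000 = (79.186 - 14.607)/502.96 * 1000 = 128.3979 deg C/km
Step 2: T_res = T_surf + grad*d2/1000 = 14.607 + 128.3979*4196.2/1000 = 553.39 deg C
T_res = 553.39 deg C


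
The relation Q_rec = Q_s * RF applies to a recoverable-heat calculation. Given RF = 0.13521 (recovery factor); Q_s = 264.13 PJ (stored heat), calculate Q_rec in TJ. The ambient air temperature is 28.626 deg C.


Q_rec = Q_s * RF
Q_rec = 264.13 * 0.13521
Q_rec = 35.71302 PJ
Convert: 35.71302 PJ * 1000.0 = 35713 TJ
Q_rec = 35713 TJ


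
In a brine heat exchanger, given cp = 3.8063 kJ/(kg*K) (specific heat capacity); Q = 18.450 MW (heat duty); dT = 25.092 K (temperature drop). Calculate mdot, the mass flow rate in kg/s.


mdot = Q * 1000 / (cp * dT)
mdot = 18.450 * 1000 / (3.8063 * 25.092)
mdot = 193.18 kg/s


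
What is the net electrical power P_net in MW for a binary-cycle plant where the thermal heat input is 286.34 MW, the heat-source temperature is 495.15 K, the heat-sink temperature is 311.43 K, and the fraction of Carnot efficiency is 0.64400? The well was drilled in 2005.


Step 1: eta = (1 - Tc/Th)*f = (1 - 311.43/495.15)*0.644 = 0.2389492
Step 2: P_net = eta * Q_in = 0.2389492 * 286.34 = 68.421 MW
P_net = 68.421 MW


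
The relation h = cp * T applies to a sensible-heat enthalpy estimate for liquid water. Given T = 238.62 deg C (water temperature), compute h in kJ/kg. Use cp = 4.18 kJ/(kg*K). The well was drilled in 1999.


h = cp * T
h = 4.18 * 238.62
h = 997.43 kJ/kg


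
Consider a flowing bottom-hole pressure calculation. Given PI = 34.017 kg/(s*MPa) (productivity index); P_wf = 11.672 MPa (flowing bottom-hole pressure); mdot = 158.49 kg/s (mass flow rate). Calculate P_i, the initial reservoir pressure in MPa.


P_i = P_wf + mdot / PI
P_i = 11.672 + 158.49 / 34.017
P_i = 16.331 MPa


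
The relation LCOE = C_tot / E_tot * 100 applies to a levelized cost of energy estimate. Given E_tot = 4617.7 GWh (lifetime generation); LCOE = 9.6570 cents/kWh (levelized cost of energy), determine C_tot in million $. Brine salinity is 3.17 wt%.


C_tot = LCOE / 100 * E_tot
C_tot = 9.6570 / 100 * 4617.7
C_tot = 445.93 million $


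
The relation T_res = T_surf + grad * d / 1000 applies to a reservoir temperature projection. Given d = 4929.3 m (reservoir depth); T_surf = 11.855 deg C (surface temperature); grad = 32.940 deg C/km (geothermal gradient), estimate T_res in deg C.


T_res = T_surf + grad * d / 1000
T_res = 11.855 + 32.940 * 4929.3 / 1000
T_res = 174.23 deg C


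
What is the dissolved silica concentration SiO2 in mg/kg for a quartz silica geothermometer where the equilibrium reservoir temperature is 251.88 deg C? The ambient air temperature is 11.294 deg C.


SiO2 = 10^(5.19 - 1309/(T_eq + 273.15))
SiO2 = 10^(5.19 - 1309/(251.88 + 273.15))
SiO2 = 497.52 mg/kg


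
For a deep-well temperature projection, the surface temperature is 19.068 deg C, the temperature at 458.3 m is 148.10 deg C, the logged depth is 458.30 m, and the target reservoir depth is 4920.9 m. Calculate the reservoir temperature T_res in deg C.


Step 1: grad = (T_d1 - T_surf)/d1 * 1000 = (148.1 - 19.068)/458.3 * 1000 = 281.5448 deg C/km
Step 2: T_res = T_surf + grad*d2/1000 = 19.068 + 281.5448*4920.9/1000 = 1404.5 deg C
T_res = 1404.5 deg C


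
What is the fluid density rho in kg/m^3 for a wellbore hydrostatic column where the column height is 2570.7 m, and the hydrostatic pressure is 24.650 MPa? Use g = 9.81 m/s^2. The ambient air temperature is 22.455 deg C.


rho = P * 1e6 / (g * h)
rho = 24.650 * 1e6 / (9.81 * 2570.7)
rho = 977.45 kg/m^3


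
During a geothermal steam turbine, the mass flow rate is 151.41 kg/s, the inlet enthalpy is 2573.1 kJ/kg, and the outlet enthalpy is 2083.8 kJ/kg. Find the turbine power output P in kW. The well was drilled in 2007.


P = mdot * (h_in - h_out) / 1000
P = 151.41 * (2573.1 - 2083.8) / 1000
P = 74.08491 MW
Convert: 74.08491 MW * 1000.0 = 74085 kW
P = 74085 kW


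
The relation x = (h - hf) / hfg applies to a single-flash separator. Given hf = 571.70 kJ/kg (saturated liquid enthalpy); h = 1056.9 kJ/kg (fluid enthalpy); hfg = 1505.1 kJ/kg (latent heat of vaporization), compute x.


x = (h - hf) / hfg
x = (1056.9 - 571.70) / 1505.1
x = 0.32237


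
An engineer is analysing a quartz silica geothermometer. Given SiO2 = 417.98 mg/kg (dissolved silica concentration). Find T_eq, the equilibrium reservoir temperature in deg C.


T_eq = 1309 / (5.19 - log10(SiO2)) - 273.15
T_eq = 1309 / (5.19 - log10(417.98)) - 273.15
T_eq = 236.42 deg C


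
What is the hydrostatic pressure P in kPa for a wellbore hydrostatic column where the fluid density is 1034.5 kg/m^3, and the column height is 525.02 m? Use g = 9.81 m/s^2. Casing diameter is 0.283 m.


P = rho * g * h / 1e6
P = 1034.5 * 9.81 * 525.02 / 1e6
P = 5.328137 MPa
Convert: 5.328137 MPa * 1000.0 = 5328.1 kPa
P = 5328.1 kPa


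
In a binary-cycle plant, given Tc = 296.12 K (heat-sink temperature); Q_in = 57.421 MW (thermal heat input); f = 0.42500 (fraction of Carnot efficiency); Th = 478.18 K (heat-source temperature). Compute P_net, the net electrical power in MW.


Step 1: eta = (1 - Tc/Th)*f = (1 - 296.12/478.18)*0.425 = 0.1618125
Step 2: P_net = eta * Q_in = 0.1618125 * 57.421 = 9.2914 MW
P_net = 9.2914 MW


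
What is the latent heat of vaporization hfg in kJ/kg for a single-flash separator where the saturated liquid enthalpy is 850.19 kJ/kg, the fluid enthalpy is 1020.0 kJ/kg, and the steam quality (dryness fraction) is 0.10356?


hfg = (h - hf) / x
hfg = (1020.0 - 850.19) / 0.10356
hfg = 1639.7 kJ/kg


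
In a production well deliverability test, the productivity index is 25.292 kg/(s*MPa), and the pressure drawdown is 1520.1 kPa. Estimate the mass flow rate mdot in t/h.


mdot = PI * dP / 1000
mdot = 25.292 * 1520.1 / 1000
mdot = 38.44637 kg/s
Convert: 38.44637 kg/s * 3.6 = 138.41 t/h
mdot = 138.41 t/h


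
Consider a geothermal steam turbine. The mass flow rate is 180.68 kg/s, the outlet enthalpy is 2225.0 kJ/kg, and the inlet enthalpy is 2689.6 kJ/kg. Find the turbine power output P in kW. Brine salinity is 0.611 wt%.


P = mdot * (h_in - h_out) / 1000
P = 180.68 * (2689.6 - 2225.0) / 1000
P = 83.94393 MW
Convert: 83.94393 MW * 1000.0 = 83944 kW
P = 83944 kW


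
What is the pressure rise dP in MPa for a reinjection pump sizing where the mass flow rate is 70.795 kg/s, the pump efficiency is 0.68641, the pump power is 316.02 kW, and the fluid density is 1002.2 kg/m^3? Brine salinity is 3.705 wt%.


dP = P_pump * rho * eta / mdot
dP = 316.02 * 1002.2 * 0.68641 / 70.795
dP = 3070.789 kPa
Convert: 3070.789 kPa * 0.001 = 3.0708 MPa
dP = 3.0708 MPa


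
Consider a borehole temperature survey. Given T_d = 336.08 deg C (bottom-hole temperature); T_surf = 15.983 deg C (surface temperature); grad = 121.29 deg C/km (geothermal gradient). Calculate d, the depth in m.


d = (T_d - T_surf) / grad * 1000
d = (336.08 - 15.983) / 121.29 * 1000
d = 2639.1 m


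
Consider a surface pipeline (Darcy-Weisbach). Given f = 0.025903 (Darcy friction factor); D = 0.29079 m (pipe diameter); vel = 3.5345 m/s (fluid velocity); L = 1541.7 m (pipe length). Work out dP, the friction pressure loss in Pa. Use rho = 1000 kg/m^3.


dP = f * (L/D) * (rho*vel^2/2) / 1000
dP = 0.025903 * (1541.7/0.29079) * (1000*3.5345^2/2) / 1000
dP = 857.8206 kPa
Convert: 857.8206 kPa * 1000.0 = 8.5782e+05 Pa
dP = 8.5782e+05 Pa


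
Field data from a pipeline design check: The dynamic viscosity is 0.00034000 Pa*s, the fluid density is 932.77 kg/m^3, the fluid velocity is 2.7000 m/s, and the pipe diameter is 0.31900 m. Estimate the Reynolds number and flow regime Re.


Step 1: Re = rho*vel*D/mu = 932.77*2.7*0.319/0.00034 = 2.3629e+06
Step 2: Re = 2.3629e+06 > 4000, so flow is turbulent.
Re = 2.3629e+06 (turbulent)


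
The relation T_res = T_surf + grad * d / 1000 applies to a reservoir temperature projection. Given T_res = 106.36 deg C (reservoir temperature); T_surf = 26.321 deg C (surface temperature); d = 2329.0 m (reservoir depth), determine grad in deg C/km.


grad = (T_res - T_surf) / d * 1000
grad = (106.36 - 26.321) / 2329.0 * 1000
grad = 34.366 deg C/km


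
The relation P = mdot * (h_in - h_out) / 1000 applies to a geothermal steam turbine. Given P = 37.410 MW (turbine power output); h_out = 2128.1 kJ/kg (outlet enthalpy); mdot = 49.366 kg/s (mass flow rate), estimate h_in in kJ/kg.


h_in = h_out + P * 1000 / mdot
h_in = 2128.1 + 37.410 * 1000 / 49.366
h_in = 2885.9 kJ/kg


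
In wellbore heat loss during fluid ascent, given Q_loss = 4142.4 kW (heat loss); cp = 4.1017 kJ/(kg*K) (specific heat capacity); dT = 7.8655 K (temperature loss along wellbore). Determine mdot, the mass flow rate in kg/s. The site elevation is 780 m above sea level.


mdot = Q_loss / (cp * dT)
mdot = 4142.4 / (4.1017 * 7.8655)
mdot = 128.40 kg/s


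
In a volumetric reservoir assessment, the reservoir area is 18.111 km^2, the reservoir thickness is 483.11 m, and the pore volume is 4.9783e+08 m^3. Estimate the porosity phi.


phi = Vp / (A * 1e6 * hr)
phi = 4.9783e+08 / (18.111 * 1e6 * 483.11)
phi = 0.056897


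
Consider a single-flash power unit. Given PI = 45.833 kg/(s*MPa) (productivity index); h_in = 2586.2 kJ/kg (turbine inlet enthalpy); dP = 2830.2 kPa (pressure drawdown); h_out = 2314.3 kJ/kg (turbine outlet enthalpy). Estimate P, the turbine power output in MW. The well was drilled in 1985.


Step 1: mdot = PI * dP / 1000 = 45.833 * 2830.2 / 1000 = 129.7166 kg/s
Step 2: P = mdot*(h_in - h_out)/1000 = 129.7166*(2586.2 - 2314.3)/1000 = 35.270 MW
P = 35.270 MW


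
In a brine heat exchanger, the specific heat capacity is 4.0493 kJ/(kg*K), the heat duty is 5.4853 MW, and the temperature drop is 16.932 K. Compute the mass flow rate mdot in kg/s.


mdot = Q * 1000 / (cp * dT)
mdot = 5.4853 * 1000 / (4.0493 * 16.932)
mdot = 80.004 kg/s


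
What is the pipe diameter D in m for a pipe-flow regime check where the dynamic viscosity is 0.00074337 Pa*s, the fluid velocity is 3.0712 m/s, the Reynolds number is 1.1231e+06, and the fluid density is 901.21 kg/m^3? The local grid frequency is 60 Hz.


D = Re * mu / (rho * vel)
D = 1.1231e+06 * 0.00074337 / (901.21 * 3.0712)
D = 0.30164 m


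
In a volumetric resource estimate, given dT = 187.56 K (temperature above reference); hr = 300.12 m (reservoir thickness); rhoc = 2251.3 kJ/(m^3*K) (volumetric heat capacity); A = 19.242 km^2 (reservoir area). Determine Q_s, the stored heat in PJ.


Step 1: Vr = A*1e6*hr = 19.242*1e6*300.12 = 5.774909e+09 m^3
Step 2: Q_s = Vr*rhoc*dT/1e12 = 5.774909e+09*2251.3*187.56/1e12 = 2438.5 PJ
Q_s = 2438.5 PJ


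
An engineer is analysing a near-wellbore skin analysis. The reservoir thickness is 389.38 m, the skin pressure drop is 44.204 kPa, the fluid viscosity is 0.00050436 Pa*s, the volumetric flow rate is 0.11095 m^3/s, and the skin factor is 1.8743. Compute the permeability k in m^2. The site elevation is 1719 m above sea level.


k = S*q*mu / (2*pi*dP_s*1000*hr)
k = 1.8743*0.11095*0.00050436 / (2*pi*44.204*1000*389.38)
k = 9.6982e-13 m^2


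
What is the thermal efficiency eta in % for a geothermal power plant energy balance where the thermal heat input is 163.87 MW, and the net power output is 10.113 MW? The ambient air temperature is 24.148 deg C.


eta = W_net / Q_in * 100
eta = 10.113 / 163.87 * 100
eta = 6.1714 %


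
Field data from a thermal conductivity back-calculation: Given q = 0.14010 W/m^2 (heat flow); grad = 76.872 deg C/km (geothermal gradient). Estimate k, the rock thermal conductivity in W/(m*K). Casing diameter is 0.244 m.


k = q / (grad / 1000)
k = 0.14010 / (76.872 / 1000)
k = 1.8225 W/(m*K)


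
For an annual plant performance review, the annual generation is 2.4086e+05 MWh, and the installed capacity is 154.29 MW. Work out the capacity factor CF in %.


CF = E_a / (cap * 8760) * 100
CF = 2.4086e+05 / (154.29 * 8760) * 100
CF = 17.821 %


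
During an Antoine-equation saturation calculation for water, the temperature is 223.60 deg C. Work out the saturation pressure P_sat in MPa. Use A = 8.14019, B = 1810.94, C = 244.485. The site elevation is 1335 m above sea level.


P_sat = 10^(A - B/(C + T)) / 760 * 0.101325
P_sat = 10^(8.14019 - 1810.94/(244.485 + 223.60)) / 760 * 0.101325
P_sat = 2.4904 MPa


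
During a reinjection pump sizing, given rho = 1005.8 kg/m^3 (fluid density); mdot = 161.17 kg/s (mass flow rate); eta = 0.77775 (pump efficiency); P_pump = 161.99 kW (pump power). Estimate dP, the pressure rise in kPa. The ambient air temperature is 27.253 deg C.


dP = P_pump * rho * eta / mdot
dP = 161.99 * 1005.8 * 0.77775 / 161.17
dP = 786.24 kPa


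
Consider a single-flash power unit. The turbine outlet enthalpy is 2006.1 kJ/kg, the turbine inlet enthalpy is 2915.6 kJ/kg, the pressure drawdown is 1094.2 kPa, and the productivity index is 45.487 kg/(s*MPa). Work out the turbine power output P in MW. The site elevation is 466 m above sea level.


Step 1: mdot = PI * dP / 1000 = 45.487 * 1094.2 / 1000 = 49.77188 kg/s
Step 2: P = mdot*(h_in - h_out)/1000 = 49.77188*(2915.6 - 2006.1)/1000 = 45.268 MW
P = 45.268 MW


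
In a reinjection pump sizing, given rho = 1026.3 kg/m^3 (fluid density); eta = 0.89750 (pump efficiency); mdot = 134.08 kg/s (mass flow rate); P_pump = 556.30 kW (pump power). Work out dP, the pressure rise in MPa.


dP = P_pump * rho * eta / mdot
dP = 556.30 * 1026.3 * 0.89750 / 134.08
dP = 3821.676 kPa
Convert: 3821.676 kPa * 0.001 = 3.8217 MPa
dP = 3.8217 MPa


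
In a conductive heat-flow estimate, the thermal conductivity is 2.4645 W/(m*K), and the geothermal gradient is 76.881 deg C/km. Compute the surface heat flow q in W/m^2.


q = k * grad / 1000
q = 2.4645 * 76.881 / 1000
q = 0.18947 W/m^2


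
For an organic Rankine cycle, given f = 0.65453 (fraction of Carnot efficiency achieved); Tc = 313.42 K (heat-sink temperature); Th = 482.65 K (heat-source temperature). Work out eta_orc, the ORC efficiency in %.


eta_orc = (1 - Tc/Th) * f * 100
eta_orc = (1 - 313.42/482.65) * 0.65453 * 100
eta_orc = 22.950 %


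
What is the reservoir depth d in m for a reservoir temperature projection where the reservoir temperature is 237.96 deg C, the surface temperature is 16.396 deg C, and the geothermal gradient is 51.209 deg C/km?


d = (T_res - T_surf) / grad * 1000
d = (237.96 - 16.396) / 51.209 * 1000
d = 4326.7 m


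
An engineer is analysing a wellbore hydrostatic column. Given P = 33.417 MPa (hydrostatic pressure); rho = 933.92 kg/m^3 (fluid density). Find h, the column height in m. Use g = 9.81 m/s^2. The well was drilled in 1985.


h = P * 1e6 / (g * rho)
h = 33.417 * 1e6 / (9.81 * 933.92)
h = 3647.4 m


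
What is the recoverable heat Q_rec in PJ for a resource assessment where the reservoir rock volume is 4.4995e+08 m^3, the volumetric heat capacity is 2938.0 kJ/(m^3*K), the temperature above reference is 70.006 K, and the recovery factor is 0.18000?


Step 1: Q_s = Vr*rhoc*dT/1e12 = 4.4995e+08*2938.0*70.006/1e12 = 92.54465 PJ
Step 2: Q_rec = Q_s * RF = 92.54465 * 0.18 = 16.658 PJ
Q_rec = 16.658 PJ


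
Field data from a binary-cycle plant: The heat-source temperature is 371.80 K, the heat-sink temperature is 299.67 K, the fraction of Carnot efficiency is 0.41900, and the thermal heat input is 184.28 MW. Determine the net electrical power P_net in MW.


Step 1: eta = (1 - Tc/Th)*f = (1 - 299.67/371.8)*0.419 = 0.08128690
Step 2: P_net = eta * Q_in = 0.08128690 * 184.28 = 14.980 MW
P_net = 14.980 MW


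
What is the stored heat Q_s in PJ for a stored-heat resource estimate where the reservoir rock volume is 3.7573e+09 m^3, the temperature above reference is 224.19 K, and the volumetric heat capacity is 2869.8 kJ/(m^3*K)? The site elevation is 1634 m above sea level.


Q_s = Vr * rhoc * dT / 1e12
Q_s = 3.7573e+09 * 2869.8 * 224.19 / 1e12
Q_s = 2417.4 PJ


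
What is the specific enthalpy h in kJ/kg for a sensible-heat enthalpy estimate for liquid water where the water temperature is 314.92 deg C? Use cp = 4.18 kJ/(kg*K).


h = cp * T
h = 4.18 * 314.92
h = 1316.4 kJ/kg


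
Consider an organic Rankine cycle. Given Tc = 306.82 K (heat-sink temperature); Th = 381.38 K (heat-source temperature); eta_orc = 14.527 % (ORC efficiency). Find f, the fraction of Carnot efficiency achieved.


f = (eta_orc/100) / (1 - Tc/Th)
f = (14.527/100) / (1 - 306.82/381.38)
f = 0.74307


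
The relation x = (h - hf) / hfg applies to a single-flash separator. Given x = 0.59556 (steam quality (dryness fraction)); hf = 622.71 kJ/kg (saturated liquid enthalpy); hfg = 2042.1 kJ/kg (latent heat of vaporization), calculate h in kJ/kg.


h = hf + x * hfg
h = 622.71 + 0.59556 * 2042.1
h = 1838.9 kJ/kg


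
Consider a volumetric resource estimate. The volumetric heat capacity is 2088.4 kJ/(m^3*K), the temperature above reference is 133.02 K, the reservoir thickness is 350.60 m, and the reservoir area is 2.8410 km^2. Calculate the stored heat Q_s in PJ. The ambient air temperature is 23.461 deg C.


Step 1: Vr = A*1e6*hr = 2.841*1e6*350.6 = 9.960546e+08 m^3
Step 2: Q_s = Vr*rhoc*dT/1e12 = 9.960546e+08*2088.4*133.02/1e12 = 276.70 PJ
Q_s = 276.70 PJ


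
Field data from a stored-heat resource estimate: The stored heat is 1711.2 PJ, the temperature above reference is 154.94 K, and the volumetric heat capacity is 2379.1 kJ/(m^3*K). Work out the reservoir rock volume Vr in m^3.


Vr = Q_s * 1e12 / (rhoc * dT)
Vr = 1711.2 * 1e12 / (2379.1 * 154.94)
Vr = 4.6422e+09 m^3


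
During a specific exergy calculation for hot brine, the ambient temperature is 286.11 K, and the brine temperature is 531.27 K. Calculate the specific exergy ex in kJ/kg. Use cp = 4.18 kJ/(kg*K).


ex = cp * ((T_b - T_0) - T_0 * ln(T_b/T_0))
ex = 4.18 * ((531.27 - 286.11) - 286.11 * ln(531.27/286.11))
ex = 284.61 kJ/kg


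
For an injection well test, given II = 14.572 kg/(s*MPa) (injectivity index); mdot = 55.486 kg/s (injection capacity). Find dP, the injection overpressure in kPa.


dP = mdot * 1000 / II
dP = 55.486 * 1000 / 14.572
dP = 3807.7 kPa


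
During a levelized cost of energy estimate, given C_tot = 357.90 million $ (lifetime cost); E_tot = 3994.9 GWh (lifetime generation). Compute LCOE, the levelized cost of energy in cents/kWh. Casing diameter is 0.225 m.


LCOE = C_tot / E_tot * 100
LCOE = 357.90 / 3994.9 * 100
LCOE = 8.9589 cents/kWh


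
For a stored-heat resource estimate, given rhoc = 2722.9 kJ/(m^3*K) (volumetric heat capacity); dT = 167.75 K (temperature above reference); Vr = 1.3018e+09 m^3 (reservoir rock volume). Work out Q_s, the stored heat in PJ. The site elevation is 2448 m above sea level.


Q_s = Vr * rhoc * dT / 1e12
Q_s = 1.3018e+09 * 2722.9 * 167.75 / 1e12
Q_s = 594.62 PJ


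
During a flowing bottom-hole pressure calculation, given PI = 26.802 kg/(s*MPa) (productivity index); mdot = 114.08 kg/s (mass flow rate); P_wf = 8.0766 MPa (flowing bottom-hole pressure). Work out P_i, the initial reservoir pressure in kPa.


P_i = P_wf + mdot / PI
P_i = 8.0766 + 114.08 / 26.802
P_i = 12.33300 MPa
Convert: 12.33300 MPa * 1000.0 = 12333 kPa
P_i = 12333 kPa


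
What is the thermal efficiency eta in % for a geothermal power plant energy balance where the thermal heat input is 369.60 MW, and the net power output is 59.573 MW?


eta = W_net / Q_in * 100
eta = 59.573 / 369.60 * 100
eta = 16.118 %


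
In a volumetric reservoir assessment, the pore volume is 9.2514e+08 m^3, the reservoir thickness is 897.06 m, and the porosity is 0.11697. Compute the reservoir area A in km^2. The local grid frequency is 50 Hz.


A = Vp / (1e6 * hr * phi)
A = 9.2514e+08 / (1e6 * 897.06 * 0.11697)
A = 8.8168 km^2


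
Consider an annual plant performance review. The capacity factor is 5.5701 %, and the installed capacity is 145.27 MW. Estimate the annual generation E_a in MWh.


E_a = CF / 100 * cap * 8760
E_a = 5.5701 / 100 * 145.27 * 8760
E_a = 70883 MWh


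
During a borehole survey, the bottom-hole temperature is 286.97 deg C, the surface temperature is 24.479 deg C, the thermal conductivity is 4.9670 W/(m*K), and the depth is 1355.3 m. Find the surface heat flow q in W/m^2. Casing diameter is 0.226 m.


Step 1: grad = (T_d - T_surf)/d * 1000 = (286.97 - 24.479)/1355.3 * 1000 = 193.6774 deg C/km
Step 2: q = k * grad / 1000 = 4.967 * 193.6774 / 1000 = 0.96200 W/m^2
q = 0.96200 W/m^2


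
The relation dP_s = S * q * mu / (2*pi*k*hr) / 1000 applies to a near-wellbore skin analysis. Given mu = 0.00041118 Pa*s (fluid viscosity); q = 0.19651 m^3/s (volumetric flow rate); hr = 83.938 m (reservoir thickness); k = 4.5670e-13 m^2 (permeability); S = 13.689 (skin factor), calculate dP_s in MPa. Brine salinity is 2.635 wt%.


dP_s = S * q * mu / (2*pi*k*hr) / 1000
dP_s = 13.689 * 0.19651 * 0.00041118 / (2*pi*4.5670e-13*83.938) / 1000
dP_s = 4592.180 kPa
Convert: 4592.180 kPa * 0.001 = 4.5922 MPa
dP_s = 4.5922 MPa


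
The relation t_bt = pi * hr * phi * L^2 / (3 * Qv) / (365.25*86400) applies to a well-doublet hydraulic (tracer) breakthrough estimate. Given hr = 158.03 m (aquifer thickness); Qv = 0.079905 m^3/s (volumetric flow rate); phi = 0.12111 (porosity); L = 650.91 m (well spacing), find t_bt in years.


t_bt = pi * hr * phi * L^2 / (3 * Qv) / (365.25*86400)
t_bt = pi * 158.03 * 0.12111 * 650.91^2 / (3 * 0.079905) / (365.25*86400)
t_bt = 3.3675 years


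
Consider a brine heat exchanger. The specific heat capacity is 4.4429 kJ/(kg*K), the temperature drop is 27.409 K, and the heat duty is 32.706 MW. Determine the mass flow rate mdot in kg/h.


mdot = Q * 1000 / (cp * dT)
mdot = 32.706 * 1000 / (4.4429 * 27.409)
mdot = 268.5763 kg/s
Convert: 268.5763 kg/s * 3600.0 = 9.6687e+05 kg/h
mdot = 9.6687e+05 kg/h


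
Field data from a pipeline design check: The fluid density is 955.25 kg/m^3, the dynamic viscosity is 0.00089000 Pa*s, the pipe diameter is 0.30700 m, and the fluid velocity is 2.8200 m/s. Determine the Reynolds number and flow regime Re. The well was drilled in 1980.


Step 1: Re = rho*vel*D/mu = 955.25*2.82*0.307/0.00089 = 9.2921e+05
Step 2: Re = 9.2921e+05 > 4000, so flow is turbulent.
Re = 9.2921e+05 (turbulent)


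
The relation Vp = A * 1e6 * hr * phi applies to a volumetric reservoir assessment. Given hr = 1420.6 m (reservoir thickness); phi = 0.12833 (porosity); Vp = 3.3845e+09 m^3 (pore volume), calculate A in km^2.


A = Vp / (1e6 * hr * phi)
A = 3.3845e+09 / (1e6 * 1420.6 * 0.12833)
A = 18.565 km^2


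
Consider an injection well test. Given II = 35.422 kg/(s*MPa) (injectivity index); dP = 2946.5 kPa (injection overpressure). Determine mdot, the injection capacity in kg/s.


mdot = II * dP / 1000
mdot = 35.422 * 2946.5 / 1000
mdot = 104.37 kg/s


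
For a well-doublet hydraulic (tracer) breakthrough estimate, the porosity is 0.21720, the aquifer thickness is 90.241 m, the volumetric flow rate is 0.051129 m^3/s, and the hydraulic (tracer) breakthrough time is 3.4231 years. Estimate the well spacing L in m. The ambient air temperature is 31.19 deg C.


L = sqrt(t_bt*365.25*86400*3*Qv / (pi*hr*phi))
L = sqrt(3.4231*365.25*86400*3*0.051129 / (pi*90.241*0.21720))
L = 518.74 m


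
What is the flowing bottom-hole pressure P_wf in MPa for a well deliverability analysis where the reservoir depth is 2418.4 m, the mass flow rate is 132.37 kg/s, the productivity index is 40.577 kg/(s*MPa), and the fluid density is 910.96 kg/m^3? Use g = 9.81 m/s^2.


Step 1: P_i = rho*g*h/1e6 = 910.96*9.81*2418.4/1e6 = 21.61207 MPa
Step 2: P_wf = P_i - mdot/PI = 21.61207 - 132.37/40.577 = 18.350 MPa
P_wf = 18.350 MPa


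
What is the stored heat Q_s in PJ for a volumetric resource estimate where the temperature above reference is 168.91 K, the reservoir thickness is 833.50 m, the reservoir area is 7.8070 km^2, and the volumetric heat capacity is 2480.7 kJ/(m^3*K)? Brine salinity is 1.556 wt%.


Step 1: Vr = A*1e6*hr = 7.807*1e6*833.5 = 6.507134e+09 m^3
Step 2: Q_s = Vr*rhoc*dT/1e12 = 6.507134e+09*2480.7*168.91/1e12 = 2726.6 PJ
Q_s = 2726.6 PJ


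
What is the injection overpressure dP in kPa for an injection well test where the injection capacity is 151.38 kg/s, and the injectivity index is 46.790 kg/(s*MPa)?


dP = mdot * 1000 / II
dP = 151.38 * 1000 / 46.790
dP = 3235.3 kPa


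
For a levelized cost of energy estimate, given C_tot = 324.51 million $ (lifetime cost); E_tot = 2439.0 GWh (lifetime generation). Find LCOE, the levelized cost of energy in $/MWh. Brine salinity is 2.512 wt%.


LCOE = C_tot / E_tot * 100
LCOE = 324.51 / 2439.0 * 100
LCOE = 13.30504 cents/kWh
Convert: 13.30504 cents/kWh * 10.0 = 133.05 $/MWh
LCOE = 133.05 $/MWh


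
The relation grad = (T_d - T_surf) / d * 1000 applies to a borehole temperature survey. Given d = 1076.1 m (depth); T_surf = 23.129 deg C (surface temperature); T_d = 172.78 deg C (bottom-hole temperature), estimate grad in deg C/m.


grad = (T_d - T_surf) / d * 1000
grad = (172.78 - 23.129) / 1076.1 * 1000
grad = 139.0679 deg C/km
Convert: 139.0679 deg C/km * 0.001 = 0.13907 deg C/m
grad = 0.13907 deg C/m


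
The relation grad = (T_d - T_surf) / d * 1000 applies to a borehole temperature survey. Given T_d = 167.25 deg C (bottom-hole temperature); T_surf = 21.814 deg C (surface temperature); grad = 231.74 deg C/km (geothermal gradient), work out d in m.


d = (T_d - T_surf) / grad * 1000
d = (167.25 - 21.814) / 231.74 * 1000
d = 627.58 m


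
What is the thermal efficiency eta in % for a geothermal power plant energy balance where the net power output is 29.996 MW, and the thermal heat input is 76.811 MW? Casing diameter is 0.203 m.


eta = W_net / Q_in * 100
eta = 29.996 / 76.811 * 100
eta = 39.052 %


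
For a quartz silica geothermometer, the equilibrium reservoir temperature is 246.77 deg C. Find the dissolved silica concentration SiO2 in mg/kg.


SiO2 = 10^(5.19 - 1309/(T_eq + 273.15))
SiO2 = 10^(5.19 - 1309/(246.77 + 273.15))
SiO2 = 470.22 mg/kg


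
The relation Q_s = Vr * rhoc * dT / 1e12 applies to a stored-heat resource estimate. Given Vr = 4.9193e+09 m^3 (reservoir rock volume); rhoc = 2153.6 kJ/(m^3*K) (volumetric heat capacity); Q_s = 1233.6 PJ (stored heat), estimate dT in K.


dT = Q_s * 1e12 / (Vr * rhoc)
dT = 1233.6 * 1e12 / (4.9193e+09 * 2153.6)
dT = 116.44 K


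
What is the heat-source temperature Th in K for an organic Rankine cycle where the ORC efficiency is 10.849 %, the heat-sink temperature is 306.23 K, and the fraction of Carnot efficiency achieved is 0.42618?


Th = Tc / (1 - (eta_orc/100)/f)
Th = 306.23 / (1 - (10.849/100)/0.42618)
Th = 410.81 K


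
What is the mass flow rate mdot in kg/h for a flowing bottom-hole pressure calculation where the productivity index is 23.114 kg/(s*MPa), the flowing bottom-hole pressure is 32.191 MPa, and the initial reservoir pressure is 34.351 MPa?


mdot = (P_i - P_wf) * PI
mdot = (34.351 - 32.191) * 23.114
mdot = 49.92624 kg/s
Convert: 49.92624 kg/s * 3600.0 = 1.7973e+05 kg/h
mdot = 1.7973e+05 kg/h


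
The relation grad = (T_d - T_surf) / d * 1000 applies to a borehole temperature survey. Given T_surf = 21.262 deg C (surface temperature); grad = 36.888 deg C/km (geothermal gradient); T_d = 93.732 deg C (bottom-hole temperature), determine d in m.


d = (T_d - T_surf) / grad * 1000
d = (93.732 - 21.262) / 36.888 * 1000
d = 1964.6 m


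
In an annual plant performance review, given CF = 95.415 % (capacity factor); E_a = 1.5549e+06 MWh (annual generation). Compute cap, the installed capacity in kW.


cap = E_a / (CF/100 * 8760)
cap = 1.5549e+06 / (95.415/100 * 8760)
cap = 186.0295 MW
Convert: 186.0295 MW * 1000.0 = 1.8603e+05 kW
cap = 1.8603e+05 kW


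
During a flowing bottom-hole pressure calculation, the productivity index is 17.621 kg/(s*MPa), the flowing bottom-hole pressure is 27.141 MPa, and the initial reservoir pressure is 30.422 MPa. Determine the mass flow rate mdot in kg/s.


mdot = (P_i - P_wf) * PI
mdot = (30.422 - 27.141) * 17.621
mdot = 57.815 kg/s


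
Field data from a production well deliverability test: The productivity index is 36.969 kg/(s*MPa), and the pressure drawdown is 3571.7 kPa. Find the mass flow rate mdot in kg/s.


mdot = PI * dP / 1000
mdot = 36.969 * 3571.7 / 1000
mdot = 132.04 kg/s


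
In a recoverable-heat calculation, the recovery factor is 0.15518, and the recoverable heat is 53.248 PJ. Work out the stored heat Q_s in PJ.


Q_s = Q_rec / RF
Q_s = 53.248 / 0.15518
Q_s = 343.14 PJ


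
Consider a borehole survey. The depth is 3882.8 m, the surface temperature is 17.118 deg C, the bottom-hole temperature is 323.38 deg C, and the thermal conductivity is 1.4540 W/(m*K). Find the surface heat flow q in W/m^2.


Step 1: grad = (T_d - T_surf)/d * 1000 = (323.38 - 17.118)/3882.8 * 1000 = 78.87658 deg C/km
Step 2: q = k * grad / 1000 = 1.454 * 78.87658 / 1000 = 0.11469 W/m^2
q = 0.11469 W/m^2


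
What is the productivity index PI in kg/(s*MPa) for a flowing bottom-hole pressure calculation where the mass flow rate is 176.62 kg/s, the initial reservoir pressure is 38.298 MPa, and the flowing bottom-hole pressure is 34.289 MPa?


PI = mdot / (P_i - P_wf)
PI = 176.62 / (38.298 - 34.289)
PI = 44.056 kg/(s*MPa)


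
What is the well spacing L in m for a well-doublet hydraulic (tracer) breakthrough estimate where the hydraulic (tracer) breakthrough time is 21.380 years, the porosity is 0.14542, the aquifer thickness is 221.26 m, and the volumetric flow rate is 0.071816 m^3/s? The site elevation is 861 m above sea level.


L = sqrt(t_bt*365.25*86400*3*Qv / (pi*hr*phi))
L = sqrt(21.380*365.25*86400*3*0.071816 / (pi*221.26*0.14542))
L = 1199.2 m


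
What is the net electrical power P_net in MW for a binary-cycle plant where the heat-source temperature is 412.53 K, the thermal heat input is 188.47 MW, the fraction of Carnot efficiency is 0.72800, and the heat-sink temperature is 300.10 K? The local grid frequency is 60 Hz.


Step 1: eta = (1 - Tc/Th)*f = (1 - 300.1/412.53)*0.728 = 0.1984075
Step 2: P_net = eta * Q_in = 0.1984075 * 188.47 = 37.394 MW
P_net = 37.394 MW


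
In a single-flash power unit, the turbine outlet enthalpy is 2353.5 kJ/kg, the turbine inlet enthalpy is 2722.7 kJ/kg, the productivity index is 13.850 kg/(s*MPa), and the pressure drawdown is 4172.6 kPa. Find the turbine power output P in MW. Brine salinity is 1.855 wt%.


Step 1: mdot = PI * dP / 1000 = 13.85 * 4172.6 / 1000 = 57.79051 kg/s
Step 2: P = mdot*(h_in - h_out)/1000 = 57.79051*(2722.7 - 2353.5)/1000 = 21.336 MW
P = 21.336 MW


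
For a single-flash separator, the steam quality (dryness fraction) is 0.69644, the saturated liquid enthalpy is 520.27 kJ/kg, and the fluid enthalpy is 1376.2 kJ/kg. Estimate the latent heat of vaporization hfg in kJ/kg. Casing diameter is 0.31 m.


hfg = (h - hf) / x
hfg = (1376.2 - 520.27) / 0.69644
hfg = 1229.0 kJ/kg


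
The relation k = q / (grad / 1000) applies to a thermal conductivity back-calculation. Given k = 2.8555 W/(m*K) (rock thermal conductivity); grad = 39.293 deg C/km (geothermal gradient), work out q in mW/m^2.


q = k * grad / 1000
q = 2.8555 * 39.293 / 1000
q = 0.1122012 W/m^2
Convert: 0.1122012 W/m^2 * 1000.0 = 112.20 mW/m^2
q = 112.20 mW/m^2


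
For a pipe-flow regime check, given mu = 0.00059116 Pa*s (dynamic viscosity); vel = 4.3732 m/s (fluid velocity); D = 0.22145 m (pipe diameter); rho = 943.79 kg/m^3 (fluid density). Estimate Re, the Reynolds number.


Re = rho * vel * D / mu
Re = 943.79 * 4.3732 * 0.22145 / 0.00059116
Re = 1.5461e+06


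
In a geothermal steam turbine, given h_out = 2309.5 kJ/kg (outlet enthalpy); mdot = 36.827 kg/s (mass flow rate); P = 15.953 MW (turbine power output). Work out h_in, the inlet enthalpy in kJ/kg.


h_in = h_out + P * 1000 / mdot
h_in = 2309.5 + 15.953 * 1000 / 36.827
h_in = 2742.7 kJ/kg


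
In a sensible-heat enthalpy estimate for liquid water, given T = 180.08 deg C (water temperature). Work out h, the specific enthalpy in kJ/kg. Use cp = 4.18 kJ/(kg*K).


h = cp * T
h = 4.18 * 180.08
h = 752.73 kJ/kg


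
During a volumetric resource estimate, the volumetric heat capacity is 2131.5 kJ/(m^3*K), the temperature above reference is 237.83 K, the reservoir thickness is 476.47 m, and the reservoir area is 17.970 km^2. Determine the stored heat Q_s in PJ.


Step 1: Vr = A*1e6*hr = 17.97*1e6*476.47 = 8.562166e+09 m^3
Step 2: Q_s = Vr*rhoc*dT/1e12 = 8.562166e+09*2131.5*237.83/1e12 = 4340.5 PJ
Q_s = 4340.5 PJ


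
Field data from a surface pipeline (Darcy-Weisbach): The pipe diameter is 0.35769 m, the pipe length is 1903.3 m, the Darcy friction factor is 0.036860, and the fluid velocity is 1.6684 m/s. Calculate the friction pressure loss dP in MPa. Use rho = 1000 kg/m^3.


dP = f * (L/D) * (rho*vel^2/2) / 1000
dP = 0.036860 * (1903.3/0.35769) * (1000*1.6684^2/2) / 1000
dP = 272.9771 kPa
Convert: 272.9771 kPa * 0.001 = 0.27298 MPa
dP = 0.27298 MPa


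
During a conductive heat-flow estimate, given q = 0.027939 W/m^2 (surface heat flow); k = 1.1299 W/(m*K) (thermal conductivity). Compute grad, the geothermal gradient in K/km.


grad = q * 1000 / k
grad = 0.027939 * 1000 / 1.1299
grad = 24.72697 deg C/km
Convert: 24.72697 deg C/km * 1.0 = 24.727 K/km
grad = 24.727 K/km


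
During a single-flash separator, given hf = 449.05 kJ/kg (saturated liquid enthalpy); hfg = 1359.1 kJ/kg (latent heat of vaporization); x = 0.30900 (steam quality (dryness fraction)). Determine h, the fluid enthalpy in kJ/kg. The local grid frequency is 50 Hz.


h = hf + x * hfg
h = 449.05 + 0.30900 * 1359.1
h = 869.01 kJ/kg


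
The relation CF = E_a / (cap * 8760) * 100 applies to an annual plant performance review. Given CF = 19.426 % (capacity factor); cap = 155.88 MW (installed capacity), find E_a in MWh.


E_a = CF / 100 * cap * 8760
E_a = 19.426 / 100 * 155.88 * 8760
E_a = 2.6526e+05 MWh


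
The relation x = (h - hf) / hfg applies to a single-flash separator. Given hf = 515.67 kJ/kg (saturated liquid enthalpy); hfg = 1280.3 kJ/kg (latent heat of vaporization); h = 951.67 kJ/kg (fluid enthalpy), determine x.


x = (h - hf) / hfg
x = (951.67 - 515.67) / 1280.3
x = 0.34055


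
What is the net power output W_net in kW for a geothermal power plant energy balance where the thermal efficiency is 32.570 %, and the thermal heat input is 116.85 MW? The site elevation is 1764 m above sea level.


W_net = eta / 100 * Q_in
W_net = 32.570 / 100 * 116.85
W_net = 38.05804 MW
Convert: 38.05804 MW * 1000.0 = 38058 kW
W_net = 38058 kW


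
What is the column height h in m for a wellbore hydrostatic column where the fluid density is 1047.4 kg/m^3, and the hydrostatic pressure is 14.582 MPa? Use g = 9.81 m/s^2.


h = P * 1e6 / (g * rho)
h = 14.582 * 1e6 / (9.81 * 1047.4)
h = 1419.2 m


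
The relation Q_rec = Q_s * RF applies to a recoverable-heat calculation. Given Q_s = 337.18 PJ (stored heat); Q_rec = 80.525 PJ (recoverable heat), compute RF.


RF = Q_rec / Q_s
RF = 80.525 / 337.18
RF = 0.23882


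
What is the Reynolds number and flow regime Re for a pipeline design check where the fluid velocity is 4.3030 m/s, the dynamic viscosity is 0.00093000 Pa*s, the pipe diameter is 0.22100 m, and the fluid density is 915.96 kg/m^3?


Step 1: Re = rho*vel*D/mu = 915.96*4.303*0.221/0.00093 = 9.3661e+05
Step 2: Re = 9.3661e+05 > 4000, so flow is turbulent.
Re = 9.3661e+05 (turbulent)


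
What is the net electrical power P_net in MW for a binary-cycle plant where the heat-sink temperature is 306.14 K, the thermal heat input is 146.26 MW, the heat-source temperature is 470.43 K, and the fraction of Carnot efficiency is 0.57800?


Step 1: eta = (1 - Tc/Th)*f = (1 - 306.14/470.43)*0.578 = 0.2018571
Step 2: P_net = eta * Q_in = 0.2018571 * 146.26 = 29.524 MW
P_net = 29.524 MW


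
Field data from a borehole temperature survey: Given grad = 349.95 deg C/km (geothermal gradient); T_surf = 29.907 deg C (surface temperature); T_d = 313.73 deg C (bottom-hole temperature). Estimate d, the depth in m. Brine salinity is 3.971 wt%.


d = (T_d - T_surf) / grad * 1000
d = (313.73 - 29.907) / 349.95 * 1000
d = 811.04 m


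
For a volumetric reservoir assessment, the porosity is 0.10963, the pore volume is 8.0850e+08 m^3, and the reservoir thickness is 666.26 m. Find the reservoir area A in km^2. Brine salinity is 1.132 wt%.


A = Vp / (1e6 * hr * phi)
A = 8.0850e+08 / (1e6 * 666.26 * 0.10963)
A = 11.069 km^2
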